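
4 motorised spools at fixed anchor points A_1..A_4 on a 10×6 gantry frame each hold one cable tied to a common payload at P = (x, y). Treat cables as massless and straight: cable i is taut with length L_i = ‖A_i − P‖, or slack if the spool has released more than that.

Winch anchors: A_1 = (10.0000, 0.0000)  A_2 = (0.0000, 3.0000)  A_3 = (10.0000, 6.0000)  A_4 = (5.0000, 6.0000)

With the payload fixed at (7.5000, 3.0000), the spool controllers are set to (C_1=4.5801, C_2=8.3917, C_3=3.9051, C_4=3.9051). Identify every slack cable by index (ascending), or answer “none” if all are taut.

cable 1: L_1 = ‖A_1−P‖ = 3.9051;  C_1 = 4.5801 → slack
cable 2: L_2 = ‖A_2−P‖ = 7.5000;  C_2 = 8.3917 → slack
cable 3: L_3 = ‖A_3−P‖ = 3.9051;  C_3 = 3.9051 → taut
cable 4: L_4 = ‖A_4−P‖ = 3.9051;  C_4 = 3.9051 → taut

1, 2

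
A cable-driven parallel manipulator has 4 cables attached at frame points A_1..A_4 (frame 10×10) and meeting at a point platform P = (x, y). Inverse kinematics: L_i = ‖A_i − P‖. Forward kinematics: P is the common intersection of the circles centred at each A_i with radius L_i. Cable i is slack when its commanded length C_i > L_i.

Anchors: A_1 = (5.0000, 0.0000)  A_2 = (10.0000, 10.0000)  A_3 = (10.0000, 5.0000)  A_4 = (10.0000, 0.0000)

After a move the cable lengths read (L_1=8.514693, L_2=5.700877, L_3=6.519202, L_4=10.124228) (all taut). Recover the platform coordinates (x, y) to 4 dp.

each cable: (A_i−P)·(A_i−P) = L_i²; let c_i = ‖A_i‖²−L_i²
c_1 = 25.0000+0.0000−72.5000 = -47.5000
row 1: -10.0000x − 20.0000y = -215.0000  (c_2=167.5000)
row 2: -10.0000x − 10.0000y = -130.0000  (c_3=82.5000)
row 3: -10.0000x + 0.0000y = -45.0000  (c_4=-2.5000)
Cramer on rows 1–2 → x = 4.5000, y = 8.5000
check cable 4: ‖A_4−P‖² = 102.5000 ≈ L_4² = 102.5000 ✓

(4.5000, 8.5000)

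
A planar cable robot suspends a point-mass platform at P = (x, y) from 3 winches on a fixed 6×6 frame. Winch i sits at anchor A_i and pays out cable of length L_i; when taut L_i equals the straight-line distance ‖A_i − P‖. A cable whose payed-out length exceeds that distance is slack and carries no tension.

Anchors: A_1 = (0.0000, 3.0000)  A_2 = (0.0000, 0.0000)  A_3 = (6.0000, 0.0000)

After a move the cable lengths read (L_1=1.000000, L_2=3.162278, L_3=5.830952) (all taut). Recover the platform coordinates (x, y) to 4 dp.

each cable: (A_i−P)·(A_i−P) = L_i²; let k_i = ‖A_i‖²−L_i²
k_1 = 0.0000+9.0000−1.0000 = 8.0000
row 1: 0.0000x + 6.0000y = 18.0000  (k_2=-10.0000)
row 2: -12.0000x + 6.0000y = 6.0000  (k_3=2.0000)
Cramer on rows 1–2 → x = 1.0000, y = 3.0000

(1.0000, 3.0000)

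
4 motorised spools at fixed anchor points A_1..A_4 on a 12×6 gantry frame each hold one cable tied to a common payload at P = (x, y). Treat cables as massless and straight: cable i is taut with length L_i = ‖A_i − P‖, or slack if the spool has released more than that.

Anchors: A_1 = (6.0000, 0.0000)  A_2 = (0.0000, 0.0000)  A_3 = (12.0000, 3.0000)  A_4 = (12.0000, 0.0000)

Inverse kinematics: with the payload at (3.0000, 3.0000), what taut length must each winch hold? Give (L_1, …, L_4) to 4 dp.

L_1: Δ = A_1−P = (3.0000, -3.0000) → ‖Δ‖ = √18.0000 = 4.2426
L_2: Δ = A_2−P = (-3.0000, -3.0000) → ‖Δ‖ = √18.0000 = 4.2426
L_3: Δ = A_3−P = (9.0000, 0.0000) → ‖Δ‖ = √81.0000 = 9.0000
L_4: Δ = A_4−P = (9.0000, -3.0000) → ‖Δ‖ = √90.0000 = 9.4868

(4.2426, 4.2426, 9.0000, 9.4868)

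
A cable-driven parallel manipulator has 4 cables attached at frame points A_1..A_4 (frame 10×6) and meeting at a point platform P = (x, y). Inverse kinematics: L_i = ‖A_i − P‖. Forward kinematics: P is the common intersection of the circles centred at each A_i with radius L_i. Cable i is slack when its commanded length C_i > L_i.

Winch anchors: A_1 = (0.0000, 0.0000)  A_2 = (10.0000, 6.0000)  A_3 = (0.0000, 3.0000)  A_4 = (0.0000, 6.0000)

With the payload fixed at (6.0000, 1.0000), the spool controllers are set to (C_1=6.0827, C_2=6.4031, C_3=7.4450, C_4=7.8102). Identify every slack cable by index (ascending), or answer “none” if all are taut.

cable 1: L_1 = ‖A_1−P‖ = 6.0828;  C_1 = 6.0827 → taut
cable 2: L_2 = ‖A_2−P‖ = 6.4031;  C_2 = 6.4031 → taut
cable 3: L_3 = ‖A_3−P‖ = 6.3246;  C_3 = 7.4450 → slack
cable 4: L_4 = ‖A_4−P‖ = 7.8102;  C_4 = 7.8102 → taut

3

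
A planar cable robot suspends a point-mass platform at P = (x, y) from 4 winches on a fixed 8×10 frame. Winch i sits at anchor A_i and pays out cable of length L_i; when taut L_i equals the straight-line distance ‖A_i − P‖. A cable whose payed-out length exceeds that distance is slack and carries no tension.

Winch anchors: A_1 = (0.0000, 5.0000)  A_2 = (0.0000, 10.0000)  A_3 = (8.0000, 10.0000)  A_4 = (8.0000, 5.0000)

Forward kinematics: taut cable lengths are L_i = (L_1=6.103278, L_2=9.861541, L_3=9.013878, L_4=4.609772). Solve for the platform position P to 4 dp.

each cable: (A_i−P)·(A_i−P) = L_i²; let c_i = ‖A_i‖²−L_i²
c_1 = 0.0000+25.0000−37.2500 = -12.2500
row 1: 0.0000x − 10.0000y = -15.0000  (c_2=2.7500)
row 2: -16.0000x − 10.0000y = -95.0000  (c_3=82.7500)
row 3: -16.0000x + 0.0000y = -80.0000  (c_4=67.7500)
Cramer on rows 1–2 → x = 5.0000, y = 1.5000
check cable 4: ‖A_4−P‖² = 21.2500 ≈ L_4² = 21.2500 ✓

(5.0000, 1.5000)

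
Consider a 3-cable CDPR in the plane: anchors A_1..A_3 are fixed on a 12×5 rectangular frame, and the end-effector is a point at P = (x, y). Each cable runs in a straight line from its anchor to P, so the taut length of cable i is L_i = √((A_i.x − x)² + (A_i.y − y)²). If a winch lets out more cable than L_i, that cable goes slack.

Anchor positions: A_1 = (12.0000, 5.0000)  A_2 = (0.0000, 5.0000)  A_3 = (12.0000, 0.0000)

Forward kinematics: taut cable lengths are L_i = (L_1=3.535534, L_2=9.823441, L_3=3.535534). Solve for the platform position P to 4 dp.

(9.5000, 2.5000)

each cable: (A_i−P)·(A_i−P) = L_i²; let c_i = ‖A_i‖²−L_i²
c_1 = 144.0000+25.0000−12.5000 = 156.5000
row 1: 24.0000x + 0.0000y = 228.0000  (c_2=-71.5000)
row 2: 0.0000x + 10.0000y = 25.0000  (c_3=131.5000)
Cramer on rows 1–2 → x = 9.5000, y = 2.5000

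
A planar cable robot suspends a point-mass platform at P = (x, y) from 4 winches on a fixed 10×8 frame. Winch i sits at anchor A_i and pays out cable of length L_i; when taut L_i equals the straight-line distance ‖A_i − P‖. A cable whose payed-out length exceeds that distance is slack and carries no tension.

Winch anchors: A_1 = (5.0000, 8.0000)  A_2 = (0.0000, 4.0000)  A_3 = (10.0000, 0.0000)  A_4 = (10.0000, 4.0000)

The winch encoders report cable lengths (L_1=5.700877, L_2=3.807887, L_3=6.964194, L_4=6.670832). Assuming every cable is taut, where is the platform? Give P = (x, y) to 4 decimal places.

(3.5000, 2.5000)

each cable: (A_i−P)·(A_i−P) = L_i²; let k_i = ‖A_i‖²−L_i²
k_1 = 25.0000+64.0000−32.5000 = 56.5000
row 1: 10.0000x + 8.0000y = 55.0000  (k_2=1.5000)
row 2: -10.0000x + 16.0000y = 5.0000  (k_3=51.5000)
row 3: -10.0000x + 8.0000y = -15.0000  (k_4=71.5000)
Cramer on rows 1–2 → x = 3.5000, y = 2.5000
check cable 4: ‖A_4−P‖² = 44.5000 ≈ L_4² = 44.5000 ✓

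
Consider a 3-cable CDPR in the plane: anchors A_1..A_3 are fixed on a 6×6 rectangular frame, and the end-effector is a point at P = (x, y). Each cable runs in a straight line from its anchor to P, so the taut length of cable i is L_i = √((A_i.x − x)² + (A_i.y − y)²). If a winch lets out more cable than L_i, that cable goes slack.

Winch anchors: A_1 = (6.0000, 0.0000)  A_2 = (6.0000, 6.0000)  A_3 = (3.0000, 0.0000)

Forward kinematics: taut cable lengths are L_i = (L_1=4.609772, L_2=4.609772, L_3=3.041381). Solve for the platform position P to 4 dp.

(2.5000, 3.0000)

each cable: (A_i−P)·(A_i−P) = L_i²; let c_i = ‖A_i‖²−L_i²
c_1 = 36.0000+0.0000−21.2500 = 14.7500
row 1: 0.0000x − 12.0000y = -36.0000  (c_2=50.7500)
row 2: 6.0000x + 0.0000y = 15.0000  (c_3=-0.2500)
Cramer on rows 1–2 → x = 2.5000, y = 3.0000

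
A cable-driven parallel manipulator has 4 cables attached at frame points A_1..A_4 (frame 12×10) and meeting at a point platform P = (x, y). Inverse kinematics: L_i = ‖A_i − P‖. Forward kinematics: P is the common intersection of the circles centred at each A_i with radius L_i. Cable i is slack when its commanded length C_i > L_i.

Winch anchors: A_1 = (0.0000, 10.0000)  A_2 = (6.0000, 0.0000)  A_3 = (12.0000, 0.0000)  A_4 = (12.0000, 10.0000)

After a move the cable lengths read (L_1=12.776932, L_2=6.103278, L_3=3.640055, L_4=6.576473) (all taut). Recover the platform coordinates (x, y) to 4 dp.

each cable: (A_i−P)·(A_i−P) = L_i²; let q_i = ‖A_i‖²−L_i²
q_1 = 0.0000+100.0000−163.2500 = -63.2500
row 1: -12.0000x + 20.0000y = -62.0000  (q_2=-1.2500)
row 2: -24.0000x + 20.0000y = -194.0000  (q_3=130.7500)
row 3: -24.0000x + 0.0000y = -264.0000  (q_4=200.7500)
Cramer on rows 1–2 → x = 11.0000, y = 3.5000
check cable 4: ‖A_4−P‖² = 43.2500 ≈ L_4² = 43.2500 ✓

(11.0000, 3.5000)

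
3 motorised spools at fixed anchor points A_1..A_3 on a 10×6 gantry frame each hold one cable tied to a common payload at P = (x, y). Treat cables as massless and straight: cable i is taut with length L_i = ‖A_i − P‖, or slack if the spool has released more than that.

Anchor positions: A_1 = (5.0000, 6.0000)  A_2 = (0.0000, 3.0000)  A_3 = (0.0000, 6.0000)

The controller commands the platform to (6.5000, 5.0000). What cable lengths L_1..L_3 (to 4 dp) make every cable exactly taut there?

(1.8028, 6.8007, 6.5765)

L_1 = √((5.0000−6.5000)² + (6.0000−5.0000)²) = 1.8028
L_2 = √((0.0000−6.5000)² + (3.0000−5.0000)²) = 6.8007
L_3 = √((0.0000−6.5000)² + (6.0000−5.0000)²) = 6.5765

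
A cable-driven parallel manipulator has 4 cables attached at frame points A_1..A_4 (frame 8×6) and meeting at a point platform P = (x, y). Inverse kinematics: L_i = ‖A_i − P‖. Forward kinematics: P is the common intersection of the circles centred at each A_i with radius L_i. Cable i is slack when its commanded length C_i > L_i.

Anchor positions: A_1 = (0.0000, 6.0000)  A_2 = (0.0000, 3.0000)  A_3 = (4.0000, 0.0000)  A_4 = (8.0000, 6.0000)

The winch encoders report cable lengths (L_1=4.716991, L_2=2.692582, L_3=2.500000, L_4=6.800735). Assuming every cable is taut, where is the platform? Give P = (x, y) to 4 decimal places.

(2.5000, 2.0000)

expand ‖A_i−P‖²=L_i² and subtract eq 1 (q_i ≔ ‖A_i‖²−L_i²)
q_1 = 0.0000+36.0000−22.2500 = 13.7500
eq1−eq2 → [0.0000  6.0000]·P = 12.0000
eq1−eq3 → [-8.0000  12.0000]·P = 4.0000
eq1−eq4 → [-16.0000  0.0000]·P = -40.0000
2×2 solve → P = (2.5000, 2.0000)
check cable 4: ‖A_4−P‖² = 46.2500 ≈ L_4² = 46.2500 ✓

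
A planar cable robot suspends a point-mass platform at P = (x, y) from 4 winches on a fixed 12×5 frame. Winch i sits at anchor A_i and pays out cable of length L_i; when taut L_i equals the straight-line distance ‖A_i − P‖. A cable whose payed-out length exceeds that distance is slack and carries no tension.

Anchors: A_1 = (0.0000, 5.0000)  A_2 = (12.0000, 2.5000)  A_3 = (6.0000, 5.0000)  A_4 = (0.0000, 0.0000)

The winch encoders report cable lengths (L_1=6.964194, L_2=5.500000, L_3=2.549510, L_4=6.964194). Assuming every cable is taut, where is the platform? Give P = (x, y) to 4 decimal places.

circle eqns → linear via eq_j − eq_1; set c_j = A_j·A_j − L_j²
c_1 = 0.0000+25.0000−48.5000 = -23.5000
-24.0000·x + 5.0000·y = c_1−c_2 = -143.5000
-12.0000·x + 0.0000·y = c_1−c_3 = -78.0000
0.0000·x + 10.0000·y = c_1−c_4 = 25.0000
solve first two rows → x=6.5000, y=2.5000
check cable 4: ‖A_4−P‖² = 48.5000 ≈ L_4² = 48.5000 ✓

(6.5000, 2.5000)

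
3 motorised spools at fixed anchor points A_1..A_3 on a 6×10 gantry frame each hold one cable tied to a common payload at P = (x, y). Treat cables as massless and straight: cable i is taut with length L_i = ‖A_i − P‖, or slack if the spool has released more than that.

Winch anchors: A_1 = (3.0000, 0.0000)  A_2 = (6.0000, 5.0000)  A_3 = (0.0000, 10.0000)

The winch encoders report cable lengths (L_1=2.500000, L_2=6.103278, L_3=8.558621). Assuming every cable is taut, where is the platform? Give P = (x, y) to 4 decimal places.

(1.0000, 1.5000)

expand ‖A_i−P‖²=L_i² and subtract eq 1 (c_i ≔ ‖A_i‖²−L_i²)
c_1 = 9.0000+0.0000−6.2500 = 2.7500
eq1−eq2 → [-6.0000  -10.0000]·P = -21.0000
eq1−eq3 → [6.0000  -20.0000]·P = -24.0000
2×2 solve → P = (1.0000, 1.5000)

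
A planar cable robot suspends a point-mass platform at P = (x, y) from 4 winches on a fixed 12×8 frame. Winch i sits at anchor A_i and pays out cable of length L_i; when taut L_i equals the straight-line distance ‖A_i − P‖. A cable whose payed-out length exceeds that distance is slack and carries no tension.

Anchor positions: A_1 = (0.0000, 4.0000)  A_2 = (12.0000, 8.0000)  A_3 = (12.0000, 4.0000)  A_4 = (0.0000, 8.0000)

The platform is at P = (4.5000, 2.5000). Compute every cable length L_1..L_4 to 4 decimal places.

(4.7434, 9.3005, 7.6485, 7.1063)

L_1: Δ = A_1−P = (-4.5000, 1.5000) → ‖Δ‖ = √22.5000 = 4.7434
L_2: Δ = A_2−P = (7.5000, 5.5000) → ‖Δ‖ = √86.5000 = 9.3005
L_3: Δ = A_3−P = (7.5000, 1.5000) → ‖Δ‖ = √58.5000 = 7.6485
L_4: Δ = A_4−P = (-4.5000, 5.5000) → ‖Δ‖ = √50.5000 = 7.1063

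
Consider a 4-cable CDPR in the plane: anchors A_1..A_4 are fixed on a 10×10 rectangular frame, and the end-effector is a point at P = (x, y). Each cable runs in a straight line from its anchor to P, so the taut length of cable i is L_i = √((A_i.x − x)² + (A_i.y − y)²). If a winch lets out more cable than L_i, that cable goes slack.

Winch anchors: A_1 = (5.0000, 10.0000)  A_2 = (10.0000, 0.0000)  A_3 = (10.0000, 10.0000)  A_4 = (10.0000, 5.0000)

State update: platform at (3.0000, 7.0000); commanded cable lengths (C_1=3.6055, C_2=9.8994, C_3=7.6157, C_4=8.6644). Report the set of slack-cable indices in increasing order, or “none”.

i=1: geometric 3.6056 vs commanded 3.6055 ⇒ taut
i=2: geometric 9.8995 vs commanded 9.8994 ⇒ taut
i=3: geometric 7.6158 vs commanded 7.6157 ⇒ taut
i=4: geometric 7.2801 vs commanded 8.6644 ⇒ slack

4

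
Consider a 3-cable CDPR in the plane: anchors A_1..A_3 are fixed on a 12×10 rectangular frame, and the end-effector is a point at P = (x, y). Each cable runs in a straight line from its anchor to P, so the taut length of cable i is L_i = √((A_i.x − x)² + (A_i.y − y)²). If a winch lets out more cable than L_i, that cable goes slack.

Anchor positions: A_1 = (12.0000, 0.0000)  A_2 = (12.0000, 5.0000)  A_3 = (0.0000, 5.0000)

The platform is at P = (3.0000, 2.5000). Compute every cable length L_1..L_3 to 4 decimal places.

(9.3408, 9.3408, 3.9051)

L_1: Δ = A_1−P = (9.0000, -2.5000) → ‖Δ‖ = √87.2500 = 9.3408
L_2: Δ = A_2−P = (9.0000, 2.5000) → ‖Δ‖ = √87.2500 = 9.3408
L_3: Δ = A_3−P = (-3.0000, 2.5000) → ‖Δ‖ = √15.2500 = 3.9051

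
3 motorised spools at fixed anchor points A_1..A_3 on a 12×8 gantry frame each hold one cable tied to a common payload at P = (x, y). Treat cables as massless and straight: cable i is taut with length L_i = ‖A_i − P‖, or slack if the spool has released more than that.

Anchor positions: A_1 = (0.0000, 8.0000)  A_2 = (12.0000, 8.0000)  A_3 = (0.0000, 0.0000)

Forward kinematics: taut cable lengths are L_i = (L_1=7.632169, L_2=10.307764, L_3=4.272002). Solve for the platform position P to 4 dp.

each cable: (A_i−P)·(A_i−P) = L_i²; let q_i = ‖A_i‖²−L_i²
q_1 = 0.0000+64.0000−58.2500 = 5.7500
row 1: -24.0000x + 0.0000y = -96.0000  (q_2=101.7500)
row 2: 0.0000x + 16.0000y = 24.0000  (q_3=-18.2500)
Cramer on rows 1–2 → x = 4.0000, y = 1.5000

(4.0000, 1.5000)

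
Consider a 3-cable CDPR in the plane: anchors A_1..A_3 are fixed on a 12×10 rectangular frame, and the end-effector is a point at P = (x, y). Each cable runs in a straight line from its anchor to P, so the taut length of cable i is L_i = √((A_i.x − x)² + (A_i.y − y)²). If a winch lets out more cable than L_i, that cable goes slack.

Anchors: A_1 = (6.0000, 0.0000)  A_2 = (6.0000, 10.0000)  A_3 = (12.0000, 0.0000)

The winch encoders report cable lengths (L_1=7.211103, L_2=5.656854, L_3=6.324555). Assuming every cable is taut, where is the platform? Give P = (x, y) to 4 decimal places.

(10.0000, 6.0000)

expand ‖A_i−P‖²=L_i² and subtract eq 1 (c_i ≔ ‖A_i‖²−L_i²)
c_1 = 36.0000+0.0000−52.0000 = -16.0000
eq1−eq2 → [0.0000  -20.0000]·P = -120.0000
eq1−eq3 → [-12.0000  0.0000]·P = -120.0000
2×2 solve → P = (10.0000, 6.0000)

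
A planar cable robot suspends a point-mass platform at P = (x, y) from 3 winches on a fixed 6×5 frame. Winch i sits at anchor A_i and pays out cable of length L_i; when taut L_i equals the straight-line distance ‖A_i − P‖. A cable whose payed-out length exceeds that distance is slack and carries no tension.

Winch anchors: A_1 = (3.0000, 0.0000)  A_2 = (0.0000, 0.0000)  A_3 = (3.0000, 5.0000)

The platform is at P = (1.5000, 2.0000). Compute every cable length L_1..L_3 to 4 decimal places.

(2.5000, 2.5000, 3.3541)

L_1 = √((3.0000−1.5000)² + (0.0000−2.0000)²) = 2.5000
L_2 = √((0.0000−1.5000)² + (0.0000−2.0000)²) = 2.5000
L_3 = √((3.0000−1.5000)² + (5.0000−2.0000)²) = 3.3541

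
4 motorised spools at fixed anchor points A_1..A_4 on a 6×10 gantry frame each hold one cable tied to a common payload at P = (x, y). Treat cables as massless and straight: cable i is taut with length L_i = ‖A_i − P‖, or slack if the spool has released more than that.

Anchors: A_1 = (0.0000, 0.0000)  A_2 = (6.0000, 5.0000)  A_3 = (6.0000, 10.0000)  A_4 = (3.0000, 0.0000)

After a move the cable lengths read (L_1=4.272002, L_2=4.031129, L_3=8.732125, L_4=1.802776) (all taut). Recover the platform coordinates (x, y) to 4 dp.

each cable: (A_i−P)·(A_i−P) = L_i²; let k_i = ‖A_i‖²−L_i²
k_1 = 0.0000+0.0000−18.2500 = -18.2500
row 1: -12.0000x − 10.0000y = -63.0000  (k_2=44.7500)
row 2: -12.0000x − 20.0000y = -78.0000  (k_3=59.7500)
row 3: -6.0000x + 0.0000y = -24.0000  (k_4=5.7500)
Cramer on rows 1–2 → x = 4.0000, y = 1.5000
check cable 4: ‖A_4−P‖² = 3.2500 ≈ L_4² = 3.2500 ✓

(4.0000, 1.5000)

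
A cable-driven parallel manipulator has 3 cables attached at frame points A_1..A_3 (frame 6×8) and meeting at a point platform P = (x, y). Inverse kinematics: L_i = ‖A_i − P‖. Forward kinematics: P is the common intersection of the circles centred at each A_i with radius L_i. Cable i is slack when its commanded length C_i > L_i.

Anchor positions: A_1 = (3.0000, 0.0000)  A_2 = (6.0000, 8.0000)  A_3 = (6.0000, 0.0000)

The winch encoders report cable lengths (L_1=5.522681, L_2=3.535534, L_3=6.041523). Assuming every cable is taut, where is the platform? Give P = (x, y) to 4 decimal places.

(3.5000, 5.5000)

expand ‖A_i−P‖²=L_i² and subtract eq 1 (k_i ≔ ‖A_i‖²−L_i²)
k_1 = 9.0000+0.0000−30.5000 = -21.5000
eq1−eq2 → [-6.0000  -16.0000]·P = -109.0000
eq1−eq3 → [-6.0000  0.0000]·P = -21.0000
2×2 solve → P = (3.5000, 5.5000)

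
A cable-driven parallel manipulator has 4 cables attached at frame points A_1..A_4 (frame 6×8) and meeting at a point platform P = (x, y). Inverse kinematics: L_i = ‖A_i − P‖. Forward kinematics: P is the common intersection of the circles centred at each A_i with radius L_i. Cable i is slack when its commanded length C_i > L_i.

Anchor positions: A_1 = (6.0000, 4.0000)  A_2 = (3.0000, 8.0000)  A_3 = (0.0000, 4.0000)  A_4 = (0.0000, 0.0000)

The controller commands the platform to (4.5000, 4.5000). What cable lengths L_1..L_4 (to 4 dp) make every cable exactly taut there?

(1.5811, 3.8079, 4.5277, 6.3640)

L_1 = √((6.0000−4.5000)² + (4.0000−4.5000)²) = 1.5811
L_2 = √((3.0000−4.5000)² + (8.0000−4.5000)²) = 3.8079
L_3 = √((0.0000−4.5000)² + (4.0000−4.5000)²) = 4.5277
L_4 = √((0.0000−4.5000)² + (0.0000−4.5000)²) = 6.3640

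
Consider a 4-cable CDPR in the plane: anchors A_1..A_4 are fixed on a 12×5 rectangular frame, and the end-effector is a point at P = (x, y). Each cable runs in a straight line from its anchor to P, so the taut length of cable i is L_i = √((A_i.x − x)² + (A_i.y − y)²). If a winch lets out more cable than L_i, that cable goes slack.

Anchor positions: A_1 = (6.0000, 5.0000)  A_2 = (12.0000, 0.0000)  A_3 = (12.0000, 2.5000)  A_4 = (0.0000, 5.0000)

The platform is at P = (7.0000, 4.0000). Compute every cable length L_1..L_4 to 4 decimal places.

L_1: Δ = A_1−P = (-1.0000, 1.0000) → ‖Δ‖ = √2.0000 = 1.4142
L_2: Δ = A_2−P = (5.0000, -4.0000) → ‖Δ‖ = √41.0000 = 6.4031
L_3: Δ = A_3−P = (5.0000, -1.5000) → ‖Δ‖ = √27.2500 = 5.2202
L_4: Δ = A_4−P = (-7.0000, 1.0000) → ‖Δ‖ = √50.0000 = 7.0711

(1.4142, 6.4031, 5.2202, 7.0711)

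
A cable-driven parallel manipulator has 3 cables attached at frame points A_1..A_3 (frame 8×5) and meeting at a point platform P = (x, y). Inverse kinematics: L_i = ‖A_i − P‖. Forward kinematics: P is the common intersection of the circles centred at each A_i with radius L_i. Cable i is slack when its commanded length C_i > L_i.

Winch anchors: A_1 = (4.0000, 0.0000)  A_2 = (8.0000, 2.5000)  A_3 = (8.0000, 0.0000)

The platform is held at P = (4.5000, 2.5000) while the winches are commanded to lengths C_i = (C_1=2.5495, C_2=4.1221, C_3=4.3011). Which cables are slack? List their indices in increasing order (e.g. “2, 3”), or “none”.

2

cable 1: √((-0.5000)²+(-2.5000)²)=2.5495, C_1=2.5495: taut
cable 2: √((3.5000)²+(0.0000)²)=3.5000, C_2=4.1221: slack
cable 3: √((3.5000)²+(-2.5000)²)=4.3012, C_3=4.3011: taut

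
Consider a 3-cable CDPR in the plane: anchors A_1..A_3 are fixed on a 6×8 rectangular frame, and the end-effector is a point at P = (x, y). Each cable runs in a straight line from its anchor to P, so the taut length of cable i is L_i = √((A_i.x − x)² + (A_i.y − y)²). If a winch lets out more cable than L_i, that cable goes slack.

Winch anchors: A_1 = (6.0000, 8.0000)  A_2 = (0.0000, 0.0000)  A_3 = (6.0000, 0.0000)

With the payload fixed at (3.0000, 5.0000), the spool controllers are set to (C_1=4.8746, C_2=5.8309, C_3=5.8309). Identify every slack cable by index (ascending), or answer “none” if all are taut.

1

i=1: geometric 4.2426 vs commanded 4.8746 ⇒ slack
i=2: geometric 5.8310 vs commanded 5.8309 ⇒ taut
i=3: geometric 5.8310 vs commanded 5.8309 ⇒ taut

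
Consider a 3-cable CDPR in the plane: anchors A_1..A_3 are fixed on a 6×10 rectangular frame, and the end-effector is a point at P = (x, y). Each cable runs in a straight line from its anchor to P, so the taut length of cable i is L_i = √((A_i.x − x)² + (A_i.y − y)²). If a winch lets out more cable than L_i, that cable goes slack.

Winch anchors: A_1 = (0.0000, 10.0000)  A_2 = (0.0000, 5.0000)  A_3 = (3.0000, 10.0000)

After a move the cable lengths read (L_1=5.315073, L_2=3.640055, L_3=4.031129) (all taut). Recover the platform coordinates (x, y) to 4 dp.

(3.5000, 6.0000)

each cable: (A_i−P)·(A_i−P) = L_i²; let k_i = ‖A_i‖²−L_i²
k_1 = 0.0000+100.0000−28.2500 = 71.7500
row 1: 0.0000x + 10.0000y = 60.0000  (k_2=11.7500)
row 2: -6.0000x + 0.0000y = -21.0000  (k_3=92.7500)
Cramer on rows 1–2 → x = 3.5000, y = 6.0000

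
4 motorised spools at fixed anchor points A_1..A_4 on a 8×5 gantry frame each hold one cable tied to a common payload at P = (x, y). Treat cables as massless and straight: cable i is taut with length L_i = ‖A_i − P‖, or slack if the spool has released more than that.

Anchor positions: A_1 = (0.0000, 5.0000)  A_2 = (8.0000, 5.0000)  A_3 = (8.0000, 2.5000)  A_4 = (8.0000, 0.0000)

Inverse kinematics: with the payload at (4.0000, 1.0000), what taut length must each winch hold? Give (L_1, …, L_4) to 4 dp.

(5.6569, 5.6569, 4.2720, 4.1231)

L_1: Δ = A_1−P = (-4.0000, 4.0000) → ‖Δ‖ = √32.0000 = 5.6569
L_2: Δ = A_2−P = (4.0000, 4.0000) → ‖Δ‖ = √32.0000 = 5.6569
L_3: Δ = A_3−P = (4.0000, 1.5000) → ‖Δ‖ = √18.2500 = 4.2720
L_4: Δ = A_4−P = (4.0000, -1.0000) → ‖Δ‖ = √17.0000 = 4.1231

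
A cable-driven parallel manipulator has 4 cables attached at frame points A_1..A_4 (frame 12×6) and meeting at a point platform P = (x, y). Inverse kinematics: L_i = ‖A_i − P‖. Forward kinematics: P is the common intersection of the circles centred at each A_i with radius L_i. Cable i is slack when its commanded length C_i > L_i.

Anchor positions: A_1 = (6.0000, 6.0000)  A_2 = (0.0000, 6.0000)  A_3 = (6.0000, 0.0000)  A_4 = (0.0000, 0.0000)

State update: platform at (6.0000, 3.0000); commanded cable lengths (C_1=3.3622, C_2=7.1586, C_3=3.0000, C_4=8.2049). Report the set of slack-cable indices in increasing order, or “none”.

i=1: geometric 3.0000 vs commanded 3.3622 ⇒ slack
i=2: geometric 6.7082 vs commanded 7.1586 ⇒ slack
i=3: geometric 3.0000 vs commanded 3.0000 ⇒ taut
i=4: geometric 6.7082 vs commanded 8.2049 ⇒ slack

1, 2, 4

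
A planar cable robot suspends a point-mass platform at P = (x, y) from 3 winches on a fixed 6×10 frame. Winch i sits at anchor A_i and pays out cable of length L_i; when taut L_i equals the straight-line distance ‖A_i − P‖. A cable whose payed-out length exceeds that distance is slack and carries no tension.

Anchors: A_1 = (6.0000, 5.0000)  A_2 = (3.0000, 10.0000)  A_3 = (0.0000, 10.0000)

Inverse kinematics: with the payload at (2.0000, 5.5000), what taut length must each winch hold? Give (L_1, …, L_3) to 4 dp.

(4.0311, 4.6098, 4.9244)

L_1 = √((6.0000−2.0000)² + (5.0000−5.5000)²) = 4.0311
L_2 = √((3.0000−2.0000)² + (10.0000−5.5000)²) = 4.6098
L_3 = √((0.0000−2.0000)² + (10.0000−5.5000)²) = 4.9244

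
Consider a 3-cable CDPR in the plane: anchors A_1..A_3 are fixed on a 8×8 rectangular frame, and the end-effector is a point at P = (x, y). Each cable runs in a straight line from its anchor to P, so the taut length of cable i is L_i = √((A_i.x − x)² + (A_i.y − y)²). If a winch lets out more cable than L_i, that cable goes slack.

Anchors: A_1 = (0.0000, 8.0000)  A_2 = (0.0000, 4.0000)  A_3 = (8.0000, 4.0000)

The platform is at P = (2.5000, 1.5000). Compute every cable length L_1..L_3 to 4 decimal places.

cable 1: Δx=-2.5000, Δy=6.5000; L_1 = √(Δx²+Δy²) = 6.9642
cable 2: Δx=-2.5000, Δy=2.5000; L_2 = √(Δx²+Δy²) = 3.5355
cable 3: Δx=5.5000, Δy=2.5000; L_3 = √(Δx²+Δy²) = 6.0415

(6.9642, 3.5355, 6.0415)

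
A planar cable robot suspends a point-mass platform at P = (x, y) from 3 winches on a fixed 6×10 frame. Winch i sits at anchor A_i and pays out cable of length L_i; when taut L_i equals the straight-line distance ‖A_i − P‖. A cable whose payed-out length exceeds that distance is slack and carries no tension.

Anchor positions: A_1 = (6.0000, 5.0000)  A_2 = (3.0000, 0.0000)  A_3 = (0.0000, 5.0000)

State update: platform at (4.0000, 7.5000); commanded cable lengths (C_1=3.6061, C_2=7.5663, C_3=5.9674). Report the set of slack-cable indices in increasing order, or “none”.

i=1: geometric 3.2016 vs commanded 3.6061 ⇒ slack
i=2: geometric 7.5664 vs commanded 7.5663 ⇒ taut
i=3: geometric 4.7170 vs commanded 5.9674 ⇒ slack

1, 3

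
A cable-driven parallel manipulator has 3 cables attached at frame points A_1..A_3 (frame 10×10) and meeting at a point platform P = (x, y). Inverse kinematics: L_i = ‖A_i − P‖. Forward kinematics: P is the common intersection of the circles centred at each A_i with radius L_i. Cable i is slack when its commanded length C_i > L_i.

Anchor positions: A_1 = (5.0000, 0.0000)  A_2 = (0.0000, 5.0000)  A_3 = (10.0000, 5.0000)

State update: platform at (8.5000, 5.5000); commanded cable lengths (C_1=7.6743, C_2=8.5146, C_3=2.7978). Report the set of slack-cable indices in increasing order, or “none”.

cable 1: √((-3.5000)²+(-5.5000)²)=6.5192, C_1=7.6743: slack
cable 2: √((-8.5000)²+(-0.5000)²)=8.5147, C_2=8.5146: taut
cable 3: √((1.5000)²+(-0.5000)²)=1.5811, C_3=2.7978: slack

1, 3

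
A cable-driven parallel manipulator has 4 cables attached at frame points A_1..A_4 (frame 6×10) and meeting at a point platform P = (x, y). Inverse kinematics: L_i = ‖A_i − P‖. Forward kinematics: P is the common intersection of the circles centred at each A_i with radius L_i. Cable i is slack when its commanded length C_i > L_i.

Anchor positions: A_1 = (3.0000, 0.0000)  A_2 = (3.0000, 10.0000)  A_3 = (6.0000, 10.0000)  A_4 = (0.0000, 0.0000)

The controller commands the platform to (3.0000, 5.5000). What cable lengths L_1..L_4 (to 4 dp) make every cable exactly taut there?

cable 1: Δx=0.0000, Δy=-5.5000; L_1 = √(Δx²+Δy²) = 5.5000
cable 2: Δx=0.0000, Δy=4.5000; L_2 = √(Δx²+Δy²) = 4.5000
cable 3: Δx=3.0000, Δy=4.5000; L_3 = √(Δx²+Δy²) = 5.4083
cable 4: Δx=-3.0000, Δy=-5.5000; L_4 = √(Δx²+Δy²) = 6.2650

(5.5000, 4.5000, 5.4083, 6.2650)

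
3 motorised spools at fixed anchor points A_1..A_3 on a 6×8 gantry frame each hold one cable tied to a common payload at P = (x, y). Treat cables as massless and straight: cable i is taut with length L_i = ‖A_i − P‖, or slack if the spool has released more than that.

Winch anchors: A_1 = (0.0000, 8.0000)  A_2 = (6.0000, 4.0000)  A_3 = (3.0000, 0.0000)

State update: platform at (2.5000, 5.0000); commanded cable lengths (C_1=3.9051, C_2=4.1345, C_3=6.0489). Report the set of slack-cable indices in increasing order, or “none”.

i=1: geometric 3.9051 vs commanded 3.9051 ⇒ taut
i=2: geometric 3.6401 vs commanded 4.1345 ⇒ slack
i=3: geometric 5.0249 vs commanded 6.0489 ⇒ slack

2, 3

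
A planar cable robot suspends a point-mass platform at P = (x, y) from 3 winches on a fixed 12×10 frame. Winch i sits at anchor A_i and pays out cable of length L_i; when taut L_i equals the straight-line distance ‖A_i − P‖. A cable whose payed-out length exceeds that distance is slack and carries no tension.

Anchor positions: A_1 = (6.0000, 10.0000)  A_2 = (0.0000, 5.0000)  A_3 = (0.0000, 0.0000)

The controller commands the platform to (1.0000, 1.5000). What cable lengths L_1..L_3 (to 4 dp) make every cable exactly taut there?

(9.8615, 3.6401, 1.8028)

cable 1: Δx=5.0000, Δy=8.5000; L_1 = √(Δx²+Δy²) = 9.8615
cable 2: Δx=-1.0000, Δy=3.5000; L_2 = √(Δx²+Δy²) = 3.6401
cable 3: Δx=-1.0000, Δy=-1.5000; L_3 = √(Δx²+Δy²) = 1.8028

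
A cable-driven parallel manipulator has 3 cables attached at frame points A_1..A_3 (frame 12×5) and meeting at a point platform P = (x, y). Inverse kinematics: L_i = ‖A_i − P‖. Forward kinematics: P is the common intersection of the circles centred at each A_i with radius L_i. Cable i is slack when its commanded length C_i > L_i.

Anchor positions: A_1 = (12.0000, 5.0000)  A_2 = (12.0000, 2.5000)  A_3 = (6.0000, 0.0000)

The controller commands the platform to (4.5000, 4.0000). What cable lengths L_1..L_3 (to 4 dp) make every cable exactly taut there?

(7.5664, 7.6485, 4.2720)

cable 1: Δx=7.5000, Δy=1.0000; L_1 = √(Δx²+Δy²) = 7.5664
cable 2: Δx=7.5000, Δy=-1.5000; L_2 = √(Δx²+Δy²) = 7.6485
cable 3: Δx=1.5000, Δy=-4.0000; L_3 = √(Δx²+Δy²) = 4.2720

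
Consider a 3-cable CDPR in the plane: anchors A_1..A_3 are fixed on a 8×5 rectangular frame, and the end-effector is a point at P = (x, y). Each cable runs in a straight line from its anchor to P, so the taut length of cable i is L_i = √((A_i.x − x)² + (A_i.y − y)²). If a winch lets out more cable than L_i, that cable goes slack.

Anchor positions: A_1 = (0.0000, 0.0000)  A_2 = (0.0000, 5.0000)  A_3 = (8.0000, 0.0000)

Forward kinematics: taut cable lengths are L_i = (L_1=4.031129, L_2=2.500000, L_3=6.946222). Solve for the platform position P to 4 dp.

circle eqns → linear via eq_j − eq_1; set q_j = A_j·A_j − L_j²
q_1 = 0.0000+0.0000−16.2500 = -16.2500
0.0000·x − 10.0000·y = q_1−q_2 = -35.0000
-16.0000·x + 0.0000·y = q_1−q_3 = -32.0000
solve first two rows → x=2.0000, y=3.5000

(2.0000, 3.5000)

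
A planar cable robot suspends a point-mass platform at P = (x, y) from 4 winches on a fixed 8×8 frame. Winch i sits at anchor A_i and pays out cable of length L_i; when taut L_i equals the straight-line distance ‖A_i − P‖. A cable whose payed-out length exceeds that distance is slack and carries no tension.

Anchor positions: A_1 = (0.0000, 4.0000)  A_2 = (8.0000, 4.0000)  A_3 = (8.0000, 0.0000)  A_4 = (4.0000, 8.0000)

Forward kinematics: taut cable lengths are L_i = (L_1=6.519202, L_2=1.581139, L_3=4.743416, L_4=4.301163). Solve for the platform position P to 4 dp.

expand ‖A_i−P‖²=L_i² and subtract eq 1 (c_i ≔ ‖A_i‖²−L_i²)
c_1 = 0.0000+16.0000−42.5000 = -26.5000
eq1−eq2 → [-16.0000  0.0000]·P = -104.0000
eq1−eq3 → [-16.0000  8.0000]·P = -68.0000
eq1−eq4 → [-8.0000  -8.0000]·P = -88.0000
2×2 solve → P = (6.5000, 4.5000)
check cable 4: ‖A_4−P‖² = 18.5000 ≈ L_4² = 18.5000 ✓

(6.5000, 4.5000)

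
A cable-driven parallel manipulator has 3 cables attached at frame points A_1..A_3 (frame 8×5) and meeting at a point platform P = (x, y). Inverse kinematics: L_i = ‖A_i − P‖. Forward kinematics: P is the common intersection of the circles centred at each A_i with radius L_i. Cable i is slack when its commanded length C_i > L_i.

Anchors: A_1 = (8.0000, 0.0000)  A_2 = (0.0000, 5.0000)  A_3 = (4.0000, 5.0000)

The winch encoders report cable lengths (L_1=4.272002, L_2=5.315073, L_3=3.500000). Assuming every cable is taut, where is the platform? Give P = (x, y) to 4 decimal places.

each cable: (A_i−P)·(A_i−P) = L_i²; let c_i = ‖A_i‖²−L_i²
c_1 = 64.0000+0.0000−18.2500 = 45.7500
row 1: 16.0000x − 10.0000y = 49.0000  (c_2=-3.2500)
row 2: 8.0000x − 10.0000y = 17.0000  (c_3=28.7500)
Cramer on rows 1–2 → x = 4.0000, y = 1.5000

(4.0000, 1.5000)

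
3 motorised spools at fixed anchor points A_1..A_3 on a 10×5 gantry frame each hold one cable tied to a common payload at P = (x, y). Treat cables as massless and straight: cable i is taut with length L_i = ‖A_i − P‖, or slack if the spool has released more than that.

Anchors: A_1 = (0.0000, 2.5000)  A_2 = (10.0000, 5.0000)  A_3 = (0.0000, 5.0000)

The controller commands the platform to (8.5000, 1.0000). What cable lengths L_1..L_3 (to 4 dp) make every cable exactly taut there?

(8.6313, 4.2720, 9.3941)

cable 1: Δx=-8.5000, Δy=1.5000; L_1 = √(Δx²+Δy²) = 8.6313
cable 2: Δx=1.5000, Δy=4.0000; L_2 = √(Δx²+Δy²) = 4.2720
cable 3: Δx=-8.5000, Δy=4.0000; L_3 = √(Δx²+Δy²) = 9.3941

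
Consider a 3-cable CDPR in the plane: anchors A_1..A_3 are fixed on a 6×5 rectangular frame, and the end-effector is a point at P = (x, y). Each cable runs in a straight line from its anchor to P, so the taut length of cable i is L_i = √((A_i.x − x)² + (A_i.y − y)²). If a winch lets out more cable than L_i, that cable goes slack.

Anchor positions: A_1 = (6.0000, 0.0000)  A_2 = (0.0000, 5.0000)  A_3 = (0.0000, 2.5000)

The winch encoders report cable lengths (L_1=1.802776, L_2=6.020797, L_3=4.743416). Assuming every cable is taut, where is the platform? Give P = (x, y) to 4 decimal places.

(4.5000, 1.0000)

circle eqns → linear via eq_j − eq_1; set c_j = A_j·A_j − L_j²
c_1 = 36.0000+0.0000−3.2500 = 32.7500
12.0000·x − 10.0000·y = c_1−c_2 = 44.0000
12.0000·x − 5.0000·y = c_1−c_3 = 49.0000
solve first two rows → x=4.5000, y=1.0000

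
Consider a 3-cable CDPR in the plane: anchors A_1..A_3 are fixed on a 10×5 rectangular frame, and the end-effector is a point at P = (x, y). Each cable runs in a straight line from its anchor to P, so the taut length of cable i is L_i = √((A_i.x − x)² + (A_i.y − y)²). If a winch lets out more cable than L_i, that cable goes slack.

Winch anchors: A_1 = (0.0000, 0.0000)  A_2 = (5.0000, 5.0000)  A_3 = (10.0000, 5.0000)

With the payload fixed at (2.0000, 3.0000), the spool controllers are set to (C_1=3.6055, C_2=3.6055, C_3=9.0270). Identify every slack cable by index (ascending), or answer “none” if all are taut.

3

i=1: geometric 3.6056 vs commanded 3.6055 ⇒ taut
i=2: geometric 3.6056 vs commanded 3.6055 ⇒ taut
i=3: geometric 8.2462 vs commanded 9.0270 ⇒ slack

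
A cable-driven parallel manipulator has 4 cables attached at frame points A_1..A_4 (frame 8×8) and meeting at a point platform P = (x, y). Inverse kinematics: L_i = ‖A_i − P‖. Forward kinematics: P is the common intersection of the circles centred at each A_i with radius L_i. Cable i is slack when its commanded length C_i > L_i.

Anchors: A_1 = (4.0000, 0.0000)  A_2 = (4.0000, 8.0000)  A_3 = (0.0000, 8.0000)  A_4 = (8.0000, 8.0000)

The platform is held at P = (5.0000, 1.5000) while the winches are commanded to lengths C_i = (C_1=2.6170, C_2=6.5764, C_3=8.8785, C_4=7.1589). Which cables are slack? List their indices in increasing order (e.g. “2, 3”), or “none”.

cable 1: √((-1.0000)²+(-1.5000)²)=1.8028, C_1=2.6170: slack
cable 2: √((-1.0000)²+(6.5000)²)=6.5765, C_2=6.5764: taut
cable 3: √((-5.0000)²+(6.5000)²)=8.2006, C_3=8.8785: slack
cable 4: √((3.0000)²+(6.5000)²)=7.1589, C_4=7.1589: taut

1, 3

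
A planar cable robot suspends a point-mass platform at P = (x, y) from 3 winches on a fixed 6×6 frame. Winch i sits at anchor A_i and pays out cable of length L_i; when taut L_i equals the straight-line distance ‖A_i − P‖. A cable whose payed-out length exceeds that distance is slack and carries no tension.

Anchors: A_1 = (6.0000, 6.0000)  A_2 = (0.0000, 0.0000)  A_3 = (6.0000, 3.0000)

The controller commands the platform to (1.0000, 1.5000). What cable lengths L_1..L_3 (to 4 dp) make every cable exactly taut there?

L_1 = √((6.0000−1.0000)² + (6.0000−1.5000)²) = 6.7268
L_2 = √((0.0000−1.0000)² + (0.0000−1.5000)²) = 1.8028
L_3 = √((6.0000−1.0000)² + (3.0000−1.5000)²) = 5.2202

(6.7268, 1.8028, 5.2202)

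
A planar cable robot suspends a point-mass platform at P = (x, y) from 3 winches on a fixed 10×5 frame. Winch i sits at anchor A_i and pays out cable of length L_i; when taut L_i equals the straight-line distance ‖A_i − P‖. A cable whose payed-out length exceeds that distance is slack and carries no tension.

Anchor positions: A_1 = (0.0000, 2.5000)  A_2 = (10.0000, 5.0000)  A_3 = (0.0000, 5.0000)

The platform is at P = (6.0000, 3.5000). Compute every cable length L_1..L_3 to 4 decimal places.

cable 1: Δx=-6.0000, Δy=-1.0000; L_1 = √(Δx²+Δy²) = 6.0828
cable 2: Δx=4.0000, Δy=1.5000; L_2 = √(Δx²+Δy²) = 4.2720
cable 3: Δx=-6.0000, Δy=1.5000; L_3 = √(Δx²+Δy²) = 6.1847

(6.0828, 4.2720, 6.1847)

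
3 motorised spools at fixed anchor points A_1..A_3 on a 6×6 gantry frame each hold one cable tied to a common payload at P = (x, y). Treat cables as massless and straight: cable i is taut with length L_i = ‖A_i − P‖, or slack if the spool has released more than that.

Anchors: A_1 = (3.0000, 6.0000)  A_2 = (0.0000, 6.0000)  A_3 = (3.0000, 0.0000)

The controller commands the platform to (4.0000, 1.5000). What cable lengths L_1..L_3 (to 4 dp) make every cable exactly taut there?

(4.6098, 6.0208, 1.8028)

L_1 = √((3.0000−4.0000)² + (6.0000−1.5000)²) = 4.6098
L_2 = √((0.0000−4.0000)² + (6.0000−1.5000)²) = 6.0208
L_3 = √((3.0000−4.0000)² + (0.0000−1.5000)²) = 1.8028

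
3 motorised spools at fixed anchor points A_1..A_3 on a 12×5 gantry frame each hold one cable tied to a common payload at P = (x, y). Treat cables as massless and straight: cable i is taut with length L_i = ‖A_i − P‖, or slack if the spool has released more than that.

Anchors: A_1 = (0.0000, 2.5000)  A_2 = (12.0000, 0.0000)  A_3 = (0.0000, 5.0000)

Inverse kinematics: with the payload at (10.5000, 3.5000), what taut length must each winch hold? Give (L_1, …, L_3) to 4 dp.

L_1: Δ = A_1−P = (-10.5000, -1.0000) → ‖Δ‖ = √111.2500 = 10.5475
L_2: Δ = A_2−P = (1.5000, -3.5000) → ‖Δ‖ = √14.5000 = 3.8079
L_3: Δ = A_3−P = (-10.5000, 1.5000) → ‖Δ‖ = √112.5000 = 10.6066

(10.5475, 3.8079, 10.6066)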